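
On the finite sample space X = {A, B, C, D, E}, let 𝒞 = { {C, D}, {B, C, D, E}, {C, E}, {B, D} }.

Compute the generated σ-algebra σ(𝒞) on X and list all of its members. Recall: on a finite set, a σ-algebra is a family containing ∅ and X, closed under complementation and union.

Initial family (6 sets): { ∅, {B, D}, {C, D}, {C, E}, {B, C, D, E}, X }.
Iteration 1. New:
  {A}  = {B, C, D, E}ᶜ
  {A, B, D}  = {C, E}ᶜ
  {A, B, E}  = {C, D}ᶜ
  {A, C, E}  = {B, D}ᶜ
  {B, C, D}  = {C, D} ∪ {B, D}
  {C, D, E}  = {C, D} ∪ {C, E}
  (now 12)
Iteration 2 adds 7:
  {A, B}  = {C, D, E}ᶜ
  {A, E}  = {B, C, D}ᶜ
  {A, C, D}  = {C, D} ∪ {A}
  {A, B, C, D}  = {C, D} ∪ {A, B, D}
  {A, B, C, E}  = {A, C, E} ∪ {A, B, E}
  {A, B, D, E}  = {A, B, D} ∪ {A, B, E}
  {A, C, D, E}  = {C, D, E} ∪ {A, C, E}
  (now 19)
Iteration 3 adds 5:
  {B}  = {A, C, D, E}ᶜ
  {C}  = {A, B, D, E}ᶜ
  {D}  = {A, B, C, E}ᶜ
  {E}  = {A, B, C, D}ᶜ
  {B, E}  = {A, C, D}ᶜ
  (now 24)
Iteration 4 adds 8:
  {A, C}  = {C} ∪ {A}
  {A, D}  = {D} ∪ {A}
  {B, C}  = {B} ∪ {C}
  {D, E}  = {E} ∪ {D}
  {A, B, C}  = {A, B} ∪ {C}
  {A, D, E}  = {A, E} ∪ {D}
  {B, C, E}  = {B, E} ∪ {C}
  {B, D, E}  = {B, E} ∪ {D}
  (now 32)
Iteration 5: already closed under ᶜ and ∪.

|σ(𝒞)| = 32.  σ(𝒞) = { ∅, {A}, {B}, {C}, {D}, {E}, {A, B}, {A, C}, {A, D}, {A, E}, {B, C}, {B, D}, {B, E}, {C, D}, {C, E}, {D, E}, {A, B, C}, {A, B, D}, {A, B, E}, {A, C, D}, {A, C, E}, {A, D, E}, {B, C, D}, {B, C, E}, {B, D, E}, {C, D, E}, {A, B, C, D}, {A, B, C, E}, {A, B, D, E}, {A, C, D, E}, {B, C, D, E}, X }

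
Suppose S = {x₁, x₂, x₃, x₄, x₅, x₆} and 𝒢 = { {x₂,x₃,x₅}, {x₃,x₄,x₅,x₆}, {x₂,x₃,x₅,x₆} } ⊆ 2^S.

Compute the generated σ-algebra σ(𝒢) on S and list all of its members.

Begin from { {}, {x₂,x₃,x₅}, {x₂,x₃,x₅,x₆}, {x₃,x₄,x₅,x₆}, S } (that is, 𝒢 plus ∅ and S).
Round 1: 4 new —
  {x₁,x₂}  = {x₃,x₄,x₅,x₆}ᶜ
  {x₁,x₄}  = {x₂,x₃,x₅,x₆}ᶜ
  {x₁,x₄,x₆}  = {x₂,x₃,x₅}ᶜ
  {x₂,x₃,x₄,x₅,x₆}  = {x₂,x₃,x₅} ∪ {x₃,x₄,x₅,x₆}
  [9 total]
Round 2 (7 new):
  {x₁}  = {x₂,x₃,x₄,x₅,x₆}ᶜ
  {x₁,x₂,x₄}  = {x₁,x₂} ∪ {x₁,x₄}
  {x₁,x₂,x₃,x₅}  = {x₁,x₂} ∪ {x₂,x₃,x₅}
  {x₁,x₂,x₄,x₆}  = {x₁,x₂} ∪ {x₁,x₄,x₆}
  {x₁,x₂,x₃,x₄,x₅}  = {x₂,x₃,x₅} ∪ {x₁,x₄}
  {x₁,x₂,x₃,x₅,x₆}  = {x₁,x₂} ∪ {x₂,x₃,x₅,x₆}
  {x₁,x₃,x₄,x₅,x₆}  = {x₃,x₄,x₅,x₆} ∪ {x₁,x₄,x₆}
  [16 total]
Round 3 adds 6:
  {x₂}  = {x₁,x₃,x₄,x₅,x₆}ᶜ
  {x₄}  = {x₁,x₂,x₃,x₅,x₆}ᶜ
  {x₆}  = {x₁,x₂,x₃,x₄,x₅}ᶜ
  {x₃,x₅}  = {x₁,x₂,x₄,x₆}ᶜ
  {x₄,x₆}  = {x₁,x₂,x₃,x₅}ᶜ
  {x₃,x₅,x₆}  = {x₁,x₂,x₄}ᶜ
  [22 total]
Round 4: 10 new —
  {x₁,x₆}  = {x₁} ∪ {x₆}
  {x₂,x₄}  = {x₂} ∪ {x₄}
  {x₂,x₆}  = {x₂} ∪ {x₆}
  {x₁,x₂,x₆}  = {x₁,x₂} ∪ {x₆}
  {x₁,x₃,x₅}  = {x₁} ∪ {x₃,x₅}
  {x₂,x₄,x₆}  = {x₂} ∪ {x₄,x₆}
  {x₃,x₄,x₅}  = {x₄} ∪ {x₃,x₅}
  {x₁,x₃,x₄,x₅}  = {x₁,x₄} ∪ {x₃,x₅}
  {x₁,x₃,x₅,x₆}  = {x₁} ∪ {x₃,x₅,x₆}
  {x₂,x₃,x₄,x₅}  = {x₂,x₃,x₅} ∪ {x₄}
  [32 total]
Round 5: closed — nothing new.

σ(𝒢) = { {}, {x₁}, {x₂}, {x₄}, {x₆}, {x₁,x₂}, {x₁,x₄}, {x₁,x₆}, {x₂,x₄}, {x₂,x₆}, {x₃,x₅}, {x₄,x₆}, {x₁,x₂,x₄}, {x₁,x₂,x₆}, {x₁,x₃,x₅}, {x₁,x₄,x₆}, {x₂,x₃,x₅}, {x₂,x₄,x₆}, {x₃,x₄,x₅}, {x₃,x₅,x₆}, {x₁,x₂,x₃,x₅}, {x₁,x₂,x₄,x₆}, {x₁,x₃,x₄,x₅}, {x₁,x₃,x₅,x₆}, {x₂,x₃,x₄,x₅}, {x₂,x₃,x₅,x₆}, {x₃,x₄,x₅,x₆}, {x₁,x₂,x₃,x₄,x₅}, {x₁,x₂,x₃,x₅,x₆}, {x₁,x₃,x₄,x₅,x₆}, {x₂,x₃,x₄,x₅,x₆}, S }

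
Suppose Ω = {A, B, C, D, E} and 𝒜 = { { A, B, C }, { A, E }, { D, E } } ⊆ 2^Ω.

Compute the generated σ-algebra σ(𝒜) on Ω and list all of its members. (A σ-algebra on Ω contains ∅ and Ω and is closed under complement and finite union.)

Begin from { {  }, { A, E }, { D, E }, { A, B, C }, Ω } (that is, 𝒜 plus ∅ and Ω).
Pass 1: +3 →
  { A, D, E }  = { D, E } ∪ { A, E }
  { B, C, D }  = Ω∖{ A, E }
  { A, B, C, E }  = { A, B, C } ∪ { A, E }
  — 8 sets.
Pass 2: 4 new —
  { D }  = Ω∖{ A, B, C, E }
  { B, C }  = Ω∖{ A, D, E }
  { A, B, C, D }  = { A, B, C } ∪ { B, C, D }
  { B, C, D, E }  = { D, E } ∪ { B, C, D }
  — 12 sets.
Pass 3. New:
  { A }  = Ω∖{ B, C, D, E }
  { E }  = Ω∖{ A, B, C, D }
  — 14 sets.
Pass 4 adds 2:
  { A, D }  = { D } ∪ { A }
  { B, C, E }  = { B, C } ∪ { E }
  — 16 sets.
Pass 5 adds nothing — fixpoint reached.

Therefore σ(𝒜) = { {  }, { A }, { D }, { E }, { A, D }, { A, E }, { B, C }, { D, E }, { A, B, C }, { A, D, E }, { B, C, D }, { B, C, E }, { A, B, C, D }, { A, B, C, E }, { B, C, D, E }, Ω } (|σ(𝒜)| = 16).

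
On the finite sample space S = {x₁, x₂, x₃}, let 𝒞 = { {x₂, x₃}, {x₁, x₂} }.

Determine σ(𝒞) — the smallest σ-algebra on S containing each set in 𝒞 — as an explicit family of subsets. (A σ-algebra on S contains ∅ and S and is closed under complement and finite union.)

Seed the family with 𝒞 together with ∅ and S: { {}, {x₁, x₂}, {x₂, x₃}, S }.
Pass 1. New:
  {x₁}  = {x₂, x₃}ᶜ
  {x₃}  = {x₁, x₂}ᶜ
  [6 total]
Pass 2: +1 →
  {x₁, x₃}  = {x₃} ∪ {x₁}
  [7 total]
Pass 3: +1 →
  {x₂}  = {x₁, x₃}ᶜ
  [8 total]
After Pass 4 the family is unchanged; done.

Hence σ(𝒞) has 8 members: { {}, {x₁}, {x₂}, {x₃}, {x₁, x₂}, {x₁, x₃}, {x₂, x₃}, S }.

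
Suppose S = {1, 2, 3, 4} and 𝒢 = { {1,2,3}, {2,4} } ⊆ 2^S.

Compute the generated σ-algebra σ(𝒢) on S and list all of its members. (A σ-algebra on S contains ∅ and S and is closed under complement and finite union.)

Initial family (4 sets): { ∅, {2,4}, {1,2,3}, S }.
Step 1: +2 →
  {4}  = complement {1,2,3}
  {1,3}  = complement {2,4}
Step 2: 1 new —
  {1,3,4}  = {1,3} ∪ {4}
Step 3: +1 →
  {2}  = complement {1,3,4}
Step 4: no new sets; the family is a σ-algebra.

|σ(𝒢)| = 8.  σ(𝒢) = { ∅, {2}, {4}, {1,3}, {2,4}, {1,2,3}, {1,3,4}, S }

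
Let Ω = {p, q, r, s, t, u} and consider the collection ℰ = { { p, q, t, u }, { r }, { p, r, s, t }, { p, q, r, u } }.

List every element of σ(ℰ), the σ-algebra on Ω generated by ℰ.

Seed the family with ℰ together with ∅ and Ω: { {}, { r }, { p, q, r, u }, { p, q, t, u }, { p, r, s, t }, Ω }.
Pass 1 (5 new):
  { q, u }  = { p, r, s, t }ᶜ
  { r, s }  = { p, q, t, u }ᶜ
  { s, t }  = { p, q, r, u }ᶜ
  { p, q, r, t, u }  = { r } ∪ { p, q, t, u }
  { p, q, s, t, u }  = { r }ᶜ
  |family| = 11
Pass 2. New:
  { s }  = { p, q, r, t, u }ᶜ
  { q, r, u }  = { q, u } ∪ { r }
  { r, s, t }  = { r, s } ∪ { s, t }
  { q, r, s, u }  = { r, s } ∪ { q, u }
  { q, s, t, u }  = { q, u } ∪ { s, t }
  { p, q, r, s, u }  = { r, s } ∪ { p, q, r, u }
  |family| = 17
Pass 3: +7 →
  { t }  = { p, q, r, s, u }ᶜ
  { p, r }  = { q, s, t, u }ᶜ
  { p, t }  = { q, r, s, u }ᶜ
  { p, q, u }  = { r, s, t }ᶜ
  { p, s, t }  = { q, r, u }ᶜ
  { q, s, u }  = { s } ∪ { q, u }
  { q, r, s, t, u }  = { s, t } ∪ { q, r, s, u }
  |family| = 24
Pass 4: 7 new —
  { p }  = { q, r, s, t, u }ᶜ
  { r, t }  = { t } ∪ { r }
  { p, r, s }  = { r, s } ∪ { p, r }
  { p, r, t }  = { q, s, u }ᶜ
  { q, t, u }  = { q, u } ∪ { t }
  { p, q, s, u }  = { q, s, u } ∪ { p, q, u }
  { q, r, t, u }  = { q, r, u } ∪ { t }
  |family| = 31
Pass 5. New:
  { p, s }  = { q, r, t, u }ᶜ
  |family| = 32
Pass 6: closed — nothing new.

Hence σ(ℰ) has 32 members: { {}, { p }, { r }, { s }, { t }, { p, r }, { p, s }, { p, t }, { q, u }, { r, s }, { r, t }, { s, t }, { p, q, u }, { p, r, s }, { p, r, t }, { p, s, t }, { q, r, u }, { q, s, u }, { q, t, u }, { r, s, t }, { p, q, r, u }, { p, q, s, u }, { p, q, t, u }, { p, r, s, t }, { q, r, s, u }, { q, r, t, u }, { q, s, t, u }, { p, q, r, s, u }, { p, q, r, t, u }, { p, q, s, t, u }, { q, r, s, t, u }, Ω }.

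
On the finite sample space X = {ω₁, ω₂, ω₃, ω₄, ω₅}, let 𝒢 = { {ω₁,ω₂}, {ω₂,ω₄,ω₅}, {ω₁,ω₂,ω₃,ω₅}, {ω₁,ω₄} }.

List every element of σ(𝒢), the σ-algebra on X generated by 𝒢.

|σ(𝒢)| = 32.  σ(𝒢) = { {}, {ω₁}, {ω₂}, {ω₃}, {ω₄}, {ω₅}, {ω₁,ω₂}, {ω₁,ω₃}, {ω₁,ω₄}, {ω₁,ω₅}, {ω₂,ω₃}, {ω₂,ω₄}, {ω₂,ω₅}, {ω₃,ω₄}, {ω₃,ω₅}, {ω₄,ω₅}, {ω₁,ω₂,ω₃}, {ω₁,ω₂,ω₄}, {ω₁,ω₂,ω₅}, {ω₁,ω₃,ω₄}, {ω₁,ω₃,ω₅}, {ω₁,ω₄,ω₅}, {ω₂,ω₃,ω₄}, {ω₂,ω₃,ω₅}, {ω₂,ω₄,ω₅}, {ω₃,ω₄,ω₅}, {ω₁,ω₂,ω₃,ω₄}, {ω₁,ω₂,ω₃,ω₅}, {ω₁,ω₂,ω₄,ω₅}, {ω₁,ω₃,ω₄,ω₅}, {ω₂,ω₃,ω₄,ω₅}, X }

Working:
Seed the family with 𝒢 together with ∅ and X: { {}, {ω₁,ω₂}, {ω₁,ω₄}, {ω₂,ω₄,ω₅}, {ω₁,ω₂,ω₃,ω₅}, X }.
Round 1: 6 new —
  {ω₄}  = complement {ω₁,ω₂,ω₃,ω₅}
  {ω₁,ω₃}  = complement {ω₂,ω₄,ω₅}
  {ω₁,ω₂,ω₄}  = {ω₁,ω₄} ∪ {ω₁,ω₂}
  {ω₂,ω₃,ω₅}  = complement {ω₁,ω₄}
  {ω₃,ω₄,ω₅}  = complement {ω₁,ω₂}
  {ω₁,ω₂,ω₄,ω₅}  = {ω₁,ω₄} ∪ {ω₂,ω₄,ω₅}
  [12 total]
Round 2: 7 new —
  {ω₃}  = complement {ω₁,ω₂,ω₄,ω₅}
  {ω₃,ω₅}  = complement {ω₁,ω₂,ω₄}
  {ω₁,ω₂,ω₃}  = {ω₁,ω₂} ∪ {ω₁,ω₃}
  {ω₁,ω₃,ω₄}  = {ω₁,ω₄} ∪ {ω₁,ω₃}
  {ω₁,ω₂,ω₃,ω₄}  = {ω₁,ω₂,ω₄} ∪ {ω₁,ω₃}
  {ω₁,ω₃,ω₄,ω₅}  = {ω₃,ω₄,ω₅} ∪ {ω₁,ω₄}
  {ω₂,ω₃,ω₄,ω₅}  = {ω₃,ω₄,ω₅} ∪ {ω₂,ω₃,ω₅}
  [19 total]
Round 3: +7 →
  {ω₁}  = complement {ω₂,ω₃,ω₄,ω₅}
  {ω₂}  = complement {ω₁,ω₃,ω₄,ω₅}
  {ω₅}  = complement {ω₁,ω₂,ω₃,ω₄}
  {ω₂,ω₅}  = complement {ω₁,ω₃,ω₄}
  {ω₃,ω₄}  = {ω₃} ∪ {ω₄}
  {ω₄,ω₅}  = complement {ω₁,ω₂,ω₃}
  {ω₁,ω₃,ω₅}  = {ω₁,ω₃} ∪ {ω₃,ω₅}
  [26 total]
Round 4: 6 new —
  {ω₁,ω₅}  = {ω₅} ∪ {ω₁}
  {ω₂,ω₃}  = {ω₂} ∪ {ω₃}
  {ω₂,ω₄}  = complement {ω₁,ω₃,ω₅}
  {ω₁,ω₂,ω₅}  = complement {ω₃,ω₄}
  {ω₁,ω₄,ω₅}  = {ω₅} ∪ {ω₁,ω₄}
  {ω₂,ω₃,ω₄}  = {ω₃,ω₄} ∪ {ω₂}
  [32 total]
Round 5: stable.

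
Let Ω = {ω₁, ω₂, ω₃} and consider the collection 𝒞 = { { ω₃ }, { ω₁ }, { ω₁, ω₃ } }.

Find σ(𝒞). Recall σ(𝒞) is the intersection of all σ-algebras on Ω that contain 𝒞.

Begin from { {  }, { ω₁ }, { ω₃ }, { ω₁, ω₃ }, Ω } (that is, 𝒞 plus ∅ and Ω).
Iteration 1 adds 3:
  { ω₂ }  = complement { ω₁, ω₃ }
  { ω₁, ω₂ }  = complement { ω₃ }
  { ω₂, ω₃ }  = complement { ω₁ }
  — 8 sets.
Iteration 2: already closed under ᶜ and ∪.

Hence σ(𝒞) has 8 members: { {  }, { ω₁ }, { ω₂ }, { ω₃ }, { ω₁, ω₂ }, { ω₁, ω₃ }, { ω₂, ω₃ }, Ω }.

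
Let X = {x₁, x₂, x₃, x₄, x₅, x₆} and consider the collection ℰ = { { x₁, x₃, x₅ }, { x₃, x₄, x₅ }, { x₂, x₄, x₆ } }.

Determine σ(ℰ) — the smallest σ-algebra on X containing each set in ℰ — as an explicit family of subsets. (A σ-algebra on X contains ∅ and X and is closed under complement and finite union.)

Answer: σ(ℰ) = { {}, { x₁ }, { x₄ }, { x₁, x₄ }, { x₂, x₆ }, { x₃, x₅ }, { x₁, x₂, x₆ }, { x₁, x₃, x₅ }, { x₂, x₄, x₆ }, { x₃, x₄, x₅ }, { x₁, x₂, x₄, x₆ }, { x₁, x₃, x₄, x₅ }, { x₂, x₃, x₅, x₆ }, { x₁, x₂, x₃, x₅, x₆ }, { x₂, x₃, x₄, x₅, x₆ }, X }

Check:
Initial family (5 sets): { {}, { x₁, x₃, x₅ }, { x₂, x₄, x₆ }, { x₃, x₄, x₅ }, X }.
Iteration 1. New:
  { x₁, x₂, x₆ }  = complement { x₃, x₄, x₅ }
  { x₁, x₃, x₄, x₅ }  = { x₃, x₄, x₅ } ∪ { x₁, x₃, x₅ }
  { x₂, x₃, x₄, x₅, x₆ }  = { x₂, x₄, x₆ } ∪ { x₃, x₄, x₅ }
  [8 total]
Iteration 2. New:
  { x₁ }  = complement { x₂, x₃, x₄, x₅, x₆ }
  { x₂, x₆ }  = complement { x₁, x₃, x₄, x₅ }
  { x₁, x₂, x₄, x₆ }  = { x₂, x₄, x₆ } ∪ { x₁, x₂, x₆ }
  { x₁, x₂, x₃, x₅, x₆ }  = { x₁, x₃, x₅ } ∪ { x₁, x₂, x₆ }
  [12 total]
Iteration 3: 2 new —
  { x₄ }  = complement { x₁, x₂, x₃, x₅, x₆ }
  { x₃, x₅ }  = complement { x₁, x₂, x₄, x₆ }
  [14 total]
Iteration 4 adds 2:
  { x₁, x₄ }  = { x₄ } ∪ { x₁ }
  { x₂, x₃, x₅, x₆ }  = { x₂, x₆ } ∪ { x₃, x₅ }
  [16 total]
Iteration 5: already closed under ᶜ and ∪.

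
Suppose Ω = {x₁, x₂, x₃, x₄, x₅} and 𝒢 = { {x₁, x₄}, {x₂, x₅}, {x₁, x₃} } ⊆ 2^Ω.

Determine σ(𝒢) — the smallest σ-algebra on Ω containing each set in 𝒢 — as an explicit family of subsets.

Start: 𝒢 ∪ {∅, Ω} = { ∅, {x₁, x₃}, {x₁, x₄}, {x₂, x₅}, Ω }.
Pass 1 adds 5:
  {x₁, x₃, x₄}  = Ω∖{x₂, x₅}
  {x₂, x₃, x₅}  = Ω∖{x₁, x₄}
  {x₂, x₄, x₅}  = Ω∖{x₁, x₃}
  {x₁, x₂, x₃, x₅}  = {x₂, x₅} ∪ {x₁, x₃}
  {x₁, x₂, x₄, x₅}  = {x₂, x₅} ∪ {x₁, x₄}
  [10 total]
Pass 2: +3 →
  {x₃}  = Ω∖{x₁, x₂, x₄, x₅}
  {x₄}  = Ω∖{x₁, x₂, x₃, x₅}
  {x₂, x₃, x₄, x₅}  = {x₂, x₃, x₅} ∪ {x₂, x₄, x₅}
  [13 total]
Pass 3 adds 2:
  {x₁}  = Ω∖{x₂, x₃, x₄, x₅}
  {x₃, x₄}  = {x₃} ∪ {x₄}
  [15 total]
Pass 4 (1 new):
  {x₁, x₂, x₅}  = Ω∖{x₃, x₄}
  [16 total]
Pass 5: stable.

Therefore σ(𝒢) = { ∅, {x₁}, {x₃}, {x₄}, {x₁, x₃}, {x₁, x₄}, {x₂, x₅}, {x₃, x₄}, {x₁, x₂, x₅}, {x₁, x₃, x₄}, {x₂, x₃, x₅}, {x₂, x₄, x₅}, {x₁, x₂, x₃, x₅}, {x₁, x₂, x₄, x₅}, {x₂, x₃, x₄, x₅}, Ω } (|σ(𝒢)| = 16).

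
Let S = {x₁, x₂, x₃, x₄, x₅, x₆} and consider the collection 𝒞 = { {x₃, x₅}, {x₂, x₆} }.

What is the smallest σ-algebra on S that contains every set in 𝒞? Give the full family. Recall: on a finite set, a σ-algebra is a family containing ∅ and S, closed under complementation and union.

σ(𝒞) = { {}, {x₁, x₄}, {x₂, x₆}, {x₃, x₅}, {x₁, x₂, x₄, x₆}, {x₁, x₃, x₄, x₅}, {x₂, x₃, x₅, x₆}, S }

Derivation:
Begin from { {}, {x₂, x₆}, {x₃, x₅}, S } (that is, 𝒞 plus ∅ and S).
Step 1 (3 new):
  {x₁, x₂, x₄, x₆}  = S∖{x₃, x₅}
  {x₁, x₃, x₄, x₅}  = S∖{x₂, x₆}
  {x₂, x₃, x₅, x₆}  = {x₃, x₅} ∪ {x₂, x₆}
  — 7 sets.
Step 2: 1 new —
  {x₁, x₄}  = S∖{x₂, x₃, x₅, x₆}
  — 8 sets.
Step 3 adds nothing — fixpoint reached.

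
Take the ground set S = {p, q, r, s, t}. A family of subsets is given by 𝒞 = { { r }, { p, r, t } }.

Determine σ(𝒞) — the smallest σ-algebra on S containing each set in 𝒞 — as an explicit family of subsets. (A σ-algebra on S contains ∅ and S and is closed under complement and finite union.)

Start: 𝒞 ∪ {∅, S} = { {}, { r }, { p, r, t }, S }.
Iteration 1: +2 →
  { q, s }  = complement { p, r, t }
  { p, q, s, t }  = complement { r }
Iteration 2: +1 →
  { q, r, s }  = { r } ∪ { q, s }
Iteration 3: 1 new —
  { p, t }  = complement { q, r, s }
Iteration 4: closed — nothing new.

Hence σ(𝒞) has 8 members: { {}, { r }, { p, t }, { q, s }, { p, r, t }, { q, r, s }, { p, q, s, t }, S }.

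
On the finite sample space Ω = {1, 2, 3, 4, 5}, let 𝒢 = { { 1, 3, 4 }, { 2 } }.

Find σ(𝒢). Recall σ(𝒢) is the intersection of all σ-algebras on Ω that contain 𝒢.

Answer: σ(𝒢) = { {  }, { 2 }, { 5 }, { 2, 5 }, { 1, 3, 4 }, { 1, 2, 3, 4 }, { 1, 3, 4, 5 }, Ω }

Check:
Begin from { {  }, { 2 }, { 1, 3, 4 }, Ω } (that is, 𝒢 plus ∅ and Ω).
Step 1 adds 3:
  { 2, 5 }  = { 1, 3, 4 }ᶜ
  { 1, 2, 3, 4 }  = { 2 } ∪ { 1, 3, 4 }
  { 1, 3, 4, 5 }  = { 2 }ᶜ
  — 7 sets.
Step 2. New:
  { 5 }  = { 1, 2, 3, 4 }ᶜ
  — 8 sets.
Step 3 adds nothing — fixpoint reached.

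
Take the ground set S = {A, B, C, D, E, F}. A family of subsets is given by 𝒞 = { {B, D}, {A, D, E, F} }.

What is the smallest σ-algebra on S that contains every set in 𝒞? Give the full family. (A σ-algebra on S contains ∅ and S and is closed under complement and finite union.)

σ(𝒞) = { {}, {B}, {C}, {D}, {B, C}, {B, D}, {C, D}, {A, E, F}, {B, C, D}, {A, B, E, F}, {A, C, E, F}, {A, D, E, F}, {A, B, C, E, F}, {A, B, D, E, F}, {A, C, D, E, F}, S }

Trace:
Take S₀ = 𝒞 ∪ {∅, S} = { {}, {B, D}, {A, D, E, F}, S }.
Pass 1 (3 new):
  {B, C}  = {A, D, E, F}ᶜ
  {A, C, E, F}  = {B, D}ᶜ
  {A, B, D, E, F}  = {A, D, E, F} ∪ {B, D}
Pass 2 (4 new):
  {C}  = {A, B, D, E, F}ᶜ
  {B, C, D}  = {B, C} ∪ {B, D}
  {A, B, C, E, F}  = {A, C, E, F} ∪ {B, C}
  {A, C, D, E, F}  = {A, C, E, F} ∪ {A, D, E, F}
Pass 3 (3 new):
  {B}  = {A, C, D, E, F}ᶜ
  {D}  = {A, B, C, E, F}ᶜ
  {A, E, F}  = {B, C, D}ᶜ
Pass 4 adds 2:
  {C, D}  = {C} ∪ {D}
  {A, B, E, F}  = {A, E, F} ∪ {B}
Pass 5: stable.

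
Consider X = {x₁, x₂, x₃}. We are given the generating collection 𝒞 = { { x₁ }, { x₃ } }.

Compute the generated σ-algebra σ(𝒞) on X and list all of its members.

σ(𝒞) = { {  }, { x₁ }, { x₂ }, { x₃ }, { x₁, x₂ }, { x₁, x₃ }, { x₂, x₃ }, X }

Derivation:
Seed the family with 𝒞 together with ∅ and X: { {  }, { x₁ }, { x₃ }, X }.
Round 1. New:
  { x₁, x₂ }  = X∖{ x₃ }
  { x₁, x₃ }  = { x₃ } ∪ { x₁ }
  { x₂, x₃ }  = X∖{ x₁ }
  — 7 sets.
Round 2: 1 new —
  { x₂ }  = X∖{ x₁, x₃ }
  — 8 sets.
Round 3: closed — nothing new.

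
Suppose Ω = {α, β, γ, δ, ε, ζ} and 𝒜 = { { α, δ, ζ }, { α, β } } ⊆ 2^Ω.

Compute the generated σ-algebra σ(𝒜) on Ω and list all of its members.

|σ(𝒜)| = 16.  σ(𝒜) = { {}, { α }, { β }, { α, β }, { γ, ε }, { δ, ζ }, { α, γ, ε }, { α, δ, ζ }, { β, γ, ε }, { β, δ, ζ }, { α, β, γ, ε }, { α, β, δ, ζ }, { γ, δ, ε, ζ }, { α, γ, δ, ε, ζ }, { β, γ, δ, ε, ζ }, Ω }

Working:
Seed the family with 𝒜 together with ∅ and Ω: { {}, { α, β }, { α, δ, ζ }, Ω }.
Iteration 1: +3 →
  { β, γ, ε }  = Ω∖{ α, δ, ζ }
  { α, β, δ, ζ }  = { α, β } ∪ { α, δ, ζ }
  { γ, δ, ε, ζ }  = Ω∖{ α, β }
  |family| = 7
Iteration 2. New:
  { γ, ε }  = Ω∖{ α, β, δ, ζ }
  { α, β, γ, ε }  = { β, γ, ε } ∪ { α, β }
  { α, γ, δ, ε, ζ }  = { γ, δ, ε, ζ } ∪ { α, δ, ζ }
  { β, γ, δ, ε, ζ }  = { β, γ, ε } ∪ { γ, δ, ε, ζ }
  |family| = 11
Iteration 3 adds 3:
  { α }  = Ω∖{ β, γ, δ, ε, ζ }
  { β }  = Ω∖{ α, γ, δ, ε, ζ }
  { δ, ζ }  = Ω∖{ α, β, γ, ε }
  |family| = 14
Iteration 4: +2 →
  { α, γ, ε }  = { γ, ε } ∪ { α }
  { β, δ, ζ }  = { β } ∪ { δ, ζ }
  |family| = 16
Iteration 5: closed — nothing new.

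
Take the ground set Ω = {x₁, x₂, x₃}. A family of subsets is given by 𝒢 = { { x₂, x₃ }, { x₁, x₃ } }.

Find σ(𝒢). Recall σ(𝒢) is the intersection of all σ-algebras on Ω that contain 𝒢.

σ(𝒢) (8 sets): { {  }, { x₁ }, { x₂ }, { x₃ }, { x₁, x₂ }, { x₁, x₃ }, { x₂, x₃ }, Ω }

Check:
Start: 𝒢 ∪ {∅, Ω} = { {  }, { x₁, x₃ }, { x₂, x₃ }, Ω }.
Iteration 1: +2 →
  { x₁ }  = Ω∖{ x₂, x₃ }
  { x₂ }  = Ω∖{ x₁, x₃ }
  [6 total]
Iteration 2: 1 new —
  { x₁, x₂ }  = { x₂ } ∪ { x₁ }
  [7 total]
Iteration 3 (1 new):
  { x₃ }  = Ω∖{ x₁, x₂ }
  [8 total]
Iteration 4: stable.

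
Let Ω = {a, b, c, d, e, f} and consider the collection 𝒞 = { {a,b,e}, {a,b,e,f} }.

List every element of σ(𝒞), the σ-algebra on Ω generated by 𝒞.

Answer: σ(𝒞) = { {}, {f}, {c,d}, {a,b,e}, {c,d,f}, {a,b,e,f}, {a,b,c,d,e}, Ω }

Derivation:
Start: 𝒞 ∪ {∅, Ω} = { {}, {a,b,e}, {a,b,e,f}, Ω }.
Step 1. New:
  {c,d}  = {a,b,e,f}ᶜ
  {c,d,f}  = {a,b,e}ᶜ
Step 2: +1 →
  {a,b,c,d,e}  = {a,b,e} ∪ {c,d}
Step 3: +1 →
  {f}  = {a,b,c,d,e}ᶜ
After Step 4 the family is unchanged; done.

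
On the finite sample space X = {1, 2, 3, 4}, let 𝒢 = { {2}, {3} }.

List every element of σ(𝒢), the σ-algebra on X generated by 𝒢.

Start: 𝒢 ∪ {∅, X} = { {}, {2}, {3}, X }.
Step 1 adds 3:
  {2, 3}  = {3} ∪ {2}
  {1, 2, 4}  = {3}ᶜ
  {1, 3, 4}  = {2}ᶜ
  (now 7)
Step 2. New:
  {1, 4}  = {2, 3}ᶜ
  (now 8)
Step 3 adds nothing — fixpoint reached.

|σ(𝒢)| = 8.  σ(𝒢) = { {}, {2}, {3}, {1, 4}, {2, 3}, {1, 2, 4}, {1, 3, 4}, X }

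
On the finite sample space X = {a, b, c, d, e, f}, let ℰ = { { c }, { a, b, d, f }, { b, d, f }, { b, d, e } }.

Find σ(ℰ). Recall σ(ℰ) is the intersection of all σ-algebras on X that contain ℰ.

Initial family (6 sets): { ∅, { c }, { b, d, e }, { b, d, f }, { a, b, d, f }, X }.
Pass 1. New:
  { c, e }  = { a, b, d, f }ᶜ
  { a, c, e }  = { b, d, f }ᶜ
  { a, c, f }  = { b, d, e }ᶜ
  { b, c, d, e }  = { c } ∪ { b, d, e }
  { b, c, d, f }  = { c } ∪ { b, d, f }
  { b, d, e, f }  = { b, d, f } ∪ { b, d, e }
  { a, b, c, d, f }  = { c } ∪ { a, b, d, f }
  { a, b, d, e, f }  = { c }ᶜ
  (now 14)
Pass 2: +7 →
  { e }  = { a, b, c, d, f }ᶜ
  { a, c }  = { b, d, e, f }ᶜ
  { a, e }  = { b, c, d, f }ᶜ
  { a, f }  = { b, c, d, e }ᶜ
  { a, c, e, f }  = { a, c, f } ∪ { a, c, e }
  { a, b, c, d, e }  = { a, c, e } ∪ { b, c, d, e }
  { b, c, d, e, f }  = { b, d, f } ∪ { b, c, d, e }
  (now 21)
Pass 3. New:
  { a }  = { b, c, d, e, f }ᶜ
  { f }  = { a, b, c, d, e }ᶜ
  { b, d }  = { a, c, e, f }ᶜ
  { a, e, f }  = { a, f } ∪ { a, e }
  { a, b, d, e }  = { a, e } ∪ { b, d, e }
  (now 26)
Pass 4. New:
  { c, f }  = { a, b, d, e }ᶜ
  { e, f }  = { f } ∪ { e }
  { a, b, d }  = { b, d } ∪ { a }
  { b, c, d }  = { a, e, f }ᶜ
  { c, e, f }  = { f } ∪ { c, e }
  { a, b, c, d }  = { a, c } ∪ { b, d }
  (now 32)
Pass 5: no new sets; the family is a σ-algebra.

Hence σ(ℰ) has 32 members: { ∅, { a }, { c }, { e }, { f }, { a, c }, { a, e }, { a, f }, { b, d }, { c, e }, { c, f }, { e, f }, { a, b, d }, { a, c, e }, { a, c, f }, { a, e, f }, { b, c, d }, { b, d, e }, { b, d, f }, { c, e, f }, { a, b, c, d }, { a, b, d, e }, { a, b, d, f }, { a, c, e, f }, { b, c, d, e }, { b, c, d, f }, { b, d, e, f }, { a, b, c, d, e }, { a, b, c, d, f }, { a, b, d, e, f }, { b, c, d, e, f }, X }.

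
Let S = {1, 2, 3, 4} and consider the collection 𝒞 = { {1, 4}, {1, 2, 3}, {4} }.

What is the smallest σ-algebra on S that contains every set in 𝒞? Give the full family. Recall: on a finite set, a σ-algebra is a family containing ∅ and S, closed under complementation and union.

Answer: σ(𝒞) = { {}, {1}, {4}, {1, 4}, {2, 3}, {1, 2, 3}, {2, 3, 4}, S }

Working:
Start: 𝒞 ∪ {∅, S} = { {}, {4}, {1, 4}, {1, 2, 3}, S }.
Step 1. New:
  {2, 3}  = S∖{1, 4}
  |family| = 6
Step 2: +1 →
  {2, 3, 4}  = {4} ∪ {2, 3}
  |family| = 7
Step 3 adds 1:
  {1}  = S∖{2, 3, 4}
  |family| = 8
Step 4: stable.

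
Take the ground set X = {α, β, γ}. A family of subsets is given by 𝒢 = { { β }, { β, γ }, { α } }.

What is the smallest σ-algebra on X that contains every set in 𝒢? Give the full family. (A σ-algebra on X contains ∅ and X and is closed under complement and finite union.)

|σ(𝒢)| = 8.  σ(𝒢) = { ∅, { α }, { β }, { γ }, { α, β }, { α, γ }, { β, γ }, X }

Check:
Begin from { ∅, { α }, { β }, { β, γ }, X } (that is, 𝒢 plus ∅ and X).
Round 1: 2 new —
  { α, β }  = { β } ∪ { α }
  { α, γ }  = { β }ᶜ
  (now 7)
Round 2: +1 →
  { γ }  = { α, β }ᶜ
  (now 8)
Round 3: stable.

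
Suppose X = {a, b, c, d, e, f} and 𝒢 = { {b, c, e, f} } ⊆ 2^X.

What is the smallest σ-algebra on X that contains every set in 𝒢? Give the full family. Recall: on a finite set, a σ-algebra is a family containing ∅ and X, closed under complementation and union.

Start: 𝒢 ∪ {∅, X} = { {}, {b, c, e, f}, X }.
Step 1 (1 new):
  {a, d}  = X∖{b, c, e, f}
After Step 2 the family is unchanged; done.

σ(𝒢) = { {}, {a, d}, {b, c, e, f}, X }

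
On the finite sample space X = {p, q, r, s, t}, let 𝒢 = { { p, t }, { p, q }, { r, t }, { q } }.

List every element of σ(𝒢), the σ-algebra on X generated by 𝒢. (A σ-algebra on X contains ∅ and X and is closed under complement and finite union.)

Answer: σ(𝒢) = { {}, { p }, { q }, { r }, { s }, { t }, { p, q }, { p, r }, { p, s }, { p, t }, { q, r }, { q, s }, { q, t }, { r, s }, { r, t }, { s, t }, { p, q, r }, { p, q, s }, { p, q, t }, { p, r, s }, { p, r, t }, { p, s, t }, { q, r, s }, { q, r, t }, { q, s, t }, { r, s, t }, { p, q, r, s }, { p, q, r, t }, { p, q, s, t }, { p, r, s, t }, { q, r, s, t }, X }

Working:
Seed the family with 𝒢 together with ∅ and X: { {}, { q }, { p, q }, { p, t }, { r, t }, X }.
Round 1 (8 new):
  { p, q, s }  = complement { r, t }
  { p, q, t }  = { p, q } ∪ { p, t }
  { p, r, t }  = { p, t } ∪ { r, t }
  { q, r, s }  = complement { p, t }
  { q, r, t }  = { r, t } ∪ { q }
  { r, s, t }  = complement { p, q }
  { p, q, r, t }  = { p, q } ∪ { r, t }
  { p, r, s, t }  = complement { q }
  (now 14)
Round 2 adds 7:
  { s }  = complement { p, q, r, t }
  { p, s }  = complement { q, r, t }
  { q, s }  = complement { p, r, t }
  { r, s }  = complement { p, q, t }
  { p, q, r, s }  = { p, q } ∪ { q, r, s }
  { p, q, s, t }  = { p, q, s } ∪ { p, q, t }
  { q, r, s, t }  = { r, s, t } ∪ { q }
  (now 21)
Round 3: +5 →
  { p }  = complement { q, r, s, t }
  { r }  = complement { p, q, s, t }
  { t }  = complement { p, q, r, s }
  { p, r, s }  = { r, s } ∪ { p, s }
  { p, s, t }  = { p, s } ∪ { p, t }
  (now 26)
Round 4 (6 new):
  { p, r }  = { r } ∪ { p }
  { q, r }  = complement { p, s, t }
  { q, t }  = complement { p, r, s }
  { s, t }  = { t } ∪ { s }
  { p, q, r }  = { p, q } ∪ { r }
  { q, s, t }  = { t } ∪ { q, s }
  (now 32)
Round 5: closed — nothing new.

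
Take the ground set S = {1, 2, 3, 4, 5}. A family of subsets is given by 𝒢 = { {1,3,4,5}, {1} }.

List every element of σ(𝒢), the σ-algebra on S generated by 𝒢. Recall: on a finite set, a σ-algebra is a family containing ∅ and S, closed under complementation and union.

Seed the family with 𝒢 together with ∅ and S: { ∅, {1}, {1,3,4,5}, S }.
Round 1: +2 →
  {2}  = ᶜ of {1,3,4,5}
  {2,3,4,5}  = ᶜ of {1}
  [6 total]
Round 2. New:
  {1,2}  = {2} ∪ {1}
  [7 total]
Round 3: 1 new —
  {3,4,5}  = ᶜ of {1,2}
  [8 total]
Round 4: stable.

Hence σ(𝒢) has 8 members: { ∅, {1}, {2}, {1,2}, {3,4,5}, {1,3,4,5}, {2,3,4,5}, S }.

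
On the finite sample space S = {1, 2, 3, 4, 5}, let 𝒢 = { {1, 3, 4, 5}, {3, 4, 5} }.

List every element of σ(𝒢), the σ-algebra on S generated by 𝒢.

|σ(𝒢)| = 8.  σ(𝒢) = { ∅, {1}, {2}, {1, 2}, {3, 4, 5}, {1, 3, 4, 5}, {2, 3, 4, 5}, S }

Check:
Take S₀ = 𝒢 ∪ {∅, S} = { ∅, {3, 4, 5}, {1, 3, 4, 5}, S }.
Round 1: 2 new —
  {2}  = ᶜ of {1, 3, 4, 5}
  {1, 2}  = ᶜ of {3, 4, 5}
  (now 6)
Round 2: +1 →
  {2, 3, 4, 5}  = {3, 4, 5} ∪ {2}
  (now 7)
Round 3: +1 →
  {1}  = ᶜ of {2, 3, 4, 5}
  (now 8)
Round 4: already closed under ᶜ and ∪.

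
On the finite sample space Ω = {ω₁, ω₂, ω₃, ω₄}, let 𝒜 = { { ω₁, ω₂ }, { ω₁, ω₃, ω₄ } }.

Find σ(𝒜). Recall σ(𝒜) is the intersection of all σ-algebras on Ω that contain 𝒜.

Seed the family with 𝒜 together with ∅ and Ω: { {  }, { ω₁, ω₂ }, { ω₁, ω₃, ω₄ }, Ω }.
Step 1: 2 new —
  { ω₂ }  = complement { ω₁, ω₃, ω₄ }
  { ω₃, ω₄ }  = complement { ω₁, ω₂ }
  [6 total]
Step 2 (1 new):
  { ω₂, ω₃, ω₄ }  = { ω₃, ω₄ } ∪ { ω₂ }
  [7 total]
Step 3. New:
  { ω₁ }  = complement { ω₂, ω₃, ω₄ }
  [8 total]
Step 4: already closed under ᶜ and ∪.

Hence σ(𝒜) has 8 members: { {  }, { ω₁ }, { ω₂ }, { ω₁, ω₂ }, { ω₃, ω₄ }, { ω₁, ω₃, ω₄ }, { ω₂, ω₃, ω₄ }, Ω }.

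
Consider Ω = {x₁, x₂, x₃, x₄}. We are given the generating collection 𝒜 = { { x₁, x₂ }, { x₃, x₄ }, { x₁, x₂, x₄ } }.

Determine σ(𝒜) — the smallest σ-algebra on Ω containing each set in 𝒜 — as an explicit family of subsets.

Take S₀ = 𝒜 ∪ {∅, Ω} = { {}, { x₁, x₂ }, { x₃, x₄ }, { x₁, x₂, x₄ }, Ω }.
Pass 1: +1 →
  { x₃ }  = { x₁, x₂, x₄ }ᶜ
  — 6 sets.
Pass 2 adds 1:
  { x₁, x₂, x₃ }  = { x₃ } ∪ { x₁, x₂ }
  — 7 sets.
Pass 3: +1 →
  { x₄ }  = { x₁, x₂, x₃ }ᶜ
  — 8 sets.
After Pass 4 the family is unchanged; done.

Hence σ(𝒜) has 8 members: { {}, { x₃ }, { x₄ }, { x₁, x₂ }, { x₃, x₄ }, { x₁, x₂, x₃ }, { x₁, x₂, x₄ }, Ω }.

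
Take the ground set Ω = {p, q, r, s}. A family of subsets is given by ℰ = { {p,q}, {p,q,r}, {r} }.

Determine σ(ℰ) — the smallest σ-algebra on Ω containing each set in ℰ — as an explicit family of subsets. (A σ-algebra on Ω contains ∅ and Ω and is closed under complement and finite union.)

σ(ℰ) (8 sets): { ∅, {r}, {s}, {p,q}, {r,s}, {p,q,r}, {p,q,s}, Ω }

Working:
Begin from { ∅, {r}, {p,q}, {p,q,r}, Ω } (that is, ℰ plus ∅ and Ω).
Step 1: 3 new —
  {s}  = ᶜ of {p,q,r}
  {r,s}  = ᶜ of {p,q}
  {p,q,s}  = ᶜ of {r}
  — 8 sets.
Step 2: stable.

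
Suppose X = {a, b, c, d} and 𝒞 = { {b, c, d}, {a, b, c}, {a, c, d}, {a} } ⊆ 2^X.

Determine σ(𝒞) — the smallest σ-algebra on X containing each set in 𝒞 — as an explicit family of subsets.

Take S₀ = 𝒞 ∪ {∅, X} = { {}, {a}, {a, b, c}, {a, c, d}, {b, c, d}, X }.
Step 1 (2 new):
  {b}  = complement {a, c, d}
  {d}  = complement {a, b, c}
  |family| = 8
Step 2: 3 new —
  {a, b}  = {b} ∪ {a}
  {a, d}  = {d} ∪ {a}
  {b, d}  = {d} ∪ {b}
  |family| = 11
Step 3 adds 4:
  {a, c}  = complement {b, d}
  {b, c}  = complement {a, d}
  {c, d}  = complement {a, b}
  {a, b, d}  = {a, d} ∪ {a, b}
  |family| = 15
Step 4 (1 new):
  {c}  = complement {a, b, d}
  |family| = 16
Step 5: no new sets; the family is a σ-algebra.

|σ(𝒞)| = 16.  σ(𝒞) = { {}, {a}, {b}, {c}, {d}, {a, b}, {a, c}, {a, d}, {b, c}, {b, d}, {c, d}, {a, b, c}, {a, b, d}, {a, c, d}, {b, c, d}, X }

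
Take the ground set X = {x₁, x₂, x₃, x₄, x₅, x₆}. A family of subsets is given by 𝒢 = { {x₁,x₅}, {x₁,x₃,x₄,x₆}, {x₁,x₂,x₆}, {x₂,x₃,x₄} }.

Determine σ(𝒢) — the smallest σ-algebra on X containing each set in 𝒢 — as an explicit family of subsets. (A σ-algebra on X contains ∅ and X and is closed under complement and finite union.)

Take S₀ = 𝒢 ∪ {∅, X} = { {}, {x₁,x₅}, {x₁,x₂,x₆}, {x₂,x₃,x₄}, {x₁,x₃,x₄,x₆}, X }.
Iteration 1 adds 8:
  {x₂,x₅}  = X∖{x₁,x₃,x₄,x₆}
  {x₁,x₅,x₆}  = X∖{x₂,x₃,x₄}
  {x₃,x₄,x₅}  = X∖{x₁,x₂,x₆}
  {x₁,x₂,x₅,x₆}  = {x₁,x₅} ∪ {x₁,x₂,x₆}
  {x₂,x₃,x₄,x₆}  = X∖{x₁,x₅}
  {x₁,x₂,x₃,x₄,x₅}  = {x₂,x₃,x₄} ∪ {x₁,x₅}
  {x₁,x₂,x₃,x₄,x₆}  = {x₂,x₃,x₄} ∪ {x₁,x₃,x₄,x₆}
  {x₁,x₃,x₄,x₅,x₆}  = {x₁,x₃,x₄,x₆} ∪ {x₁,x₅}
Iteration 2: 8 new —
  {x₂}  = X∖{x₁,x₃,x₄,x₅,x₆}
  {x₅}  = X∖{x₁,x₂,x₃,x₄,x₆}
  {x₆}  = X∖{x₁,x₂,x₃,x₄,x₅}
  {x₃,x₄}  = X∖{x₁,x₂,x₅,x₆}
  {x₁,x₂,x₅}  = {x₂,x₅} ∪ {x₁,x₅}
  {x₁,x₃,x₄,x₅}  = {x₃,x₄,x₅} ∪ {x₁,x₅}
  {x₂,x₃,x₄,x₅}  = {x₂,x₅} ∪ {x₃,x₄,x₅}
  {x₂,x₃,x₄,x₅,x₆}  = {x₂,x₅} ∪ {x₂,x₃,x₄,x₆}
Iteration 3. New:
  {x₁}  = X∖{x₂,x₃,x₄,x₅,x₆}
  {x₁,x₆}  = X∖{x₂,x₃,x₄,x₅}
  {x₂,x₆}  = X∖{x₁,x₃,x₄,x₅}
  {x₅,x₆}  = {x₆} ∪ {x₅}
  {x₂,x₅,x₆}  = {x₂,x₅} ∪ {x₆}
  {x₃,x₄,x₆}  = X∖{x₁,x₂,x₅}
  {x₃,x₄,x₅,x₆}  = {x₃,x₄,x₅} ∪ {x₆}
Iteration 4 (3 new):
  {x₁,x₂}  = X∖{x₃,x₄,x₅,x₆}
  {x₁,x₃,x₄}  = X∖{x₂,x₅,x₆}
  {x₁,x₂,x₃,x₄}  = X∖{x₅,x₆}
Iteration 5: stable.

σ(𝒢) = { {}, {x₁}, {x₂}, {x₅}, {x₆}, {x₁,x₂}, {x₁,x₅}, {x₁,x₆}, {x₂,x₅}, {x₂,x₆}, {x₃,x₄}, {x₅,x₆}, {x₁,x₂,x₅}, {x₁,x₂,x₆}, {x₁,x₃,x₄}, {x₁,x₅,x₆}, {x₂,x₃,x₄}, {x₂,x₅,x₆}, {x₃,x₄,x₅}, {x₃,x₄,x₆}, {x₁,x₂,x₃,x₄}, {x₁,x₂,x₅,x₆}, {x₁,x₃,x₄,x₅}, {x₁,x₃,x₄,x₆}, {x₂,x₃,x₄,x₅}, {x₂,x₃,x₄,x₆}, {x₃,x₄,x₅,x₆}, {x₁,x₂,x₃,x₄,x₅}, {x₁,x₂,x₃,x₄,x₆}, {x₁,x₃,x₄,x₅,x₆}, {x₂,x₃,x₄,x₅,x₆}, X }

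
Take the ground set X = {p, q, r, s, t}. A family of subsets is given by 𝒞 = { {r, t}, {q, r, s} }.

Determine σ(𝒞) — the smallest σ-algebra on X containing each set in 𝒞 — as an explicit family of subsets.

Take S₀ = 𝒞 ∪ {∅, X} = { {}, {r, t}, {q, r, s}, X }.
Iteration 1 (3 new):
  {p, t}  = complement {q, r, s}
  {p, q, s}  = complement {r, t}
  {q, r, s, t}  = {r, t} ∪ {q, r, s}
  |family| = 7
Iteration 2: +4 →
  {p}  = complement {q, r, s, t}
  {p, r, t}  = {p, t} ∪ {r, t}
  {p, q, r, s}  = {q, r, s} ∪ {p, q, s}
  {p, q, s, t}  = {p, t} ∪ {p, q, s}
  |family| = 11
Iteration 3 (3 new):
  {r}  = complement {p, q, s, t}
  {t}  = complement {p, q, r, s}
  {q, s}  = complement {p, r, t}
  |family| = 14
Iteration 4: 2 new —
  {p, r}  = {r} ∪ {p}
  {q, s, t}  = {q, s} ∪ {t}
  |family| = 16
Iteration 5: no new sets; the family is a σ-algebra.

|σ(𝒞)| = 16.  σ(𝒞) = { {}, {p}, {r}, {t}, {p, r}, {p, t}, {q, s}, {r, t}, {p, q, s}, {p, r, t}, {q, r, s}, {q, s, t}, {p, q, r, s}, {p, q, s, t}, {q, r, s, t}, X }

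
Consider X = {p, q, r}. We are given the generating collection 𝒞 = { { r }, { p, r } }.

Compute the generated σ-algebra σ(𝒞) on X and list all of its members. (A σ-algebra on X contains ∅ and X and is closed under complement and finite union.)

|σ(𝒞)| = 8.  σ(𝒞) = { ∅, { p }, { q }, { r }, { p, q }, { p, r }, { q, r }, X }

Trace:
Seed the family with 𝒞 together with ∅ and X: { ∅, { r }, { p, r }, X }.
Pass 1 (2 new):
  { q }  = X∖{ p, r }
  { p, q }  = X∖{ r }
Pass 2. New:
  { q, r }  = { r } ∪ { q }
Pass 3: 1 new —
  { p }  = X∖{ q, r }
Pass 4: closed — nothing new.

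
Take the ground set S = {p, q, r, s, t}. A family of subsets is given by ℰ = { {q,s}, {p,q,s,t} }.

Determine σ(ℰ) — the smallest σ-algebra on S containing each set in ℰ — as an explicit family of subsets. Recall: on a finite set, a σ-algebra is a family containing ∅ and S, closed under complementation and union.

Take S₀ = ℰ ∪ {∅, S} = { ∅, {q,s}, {p,q,s,t}, S }.
Iteration 1: 2 new —
  {r}  = complement {p,q,s,t}
  {p,r,t}  = complement {q,s}
  — 6 sets.
Iteration 2 (1 new):
  {q,r,s}  = {r} ∪ {q,s}
  — 7 sets.
Iteration 3 adds 1:
  {p,t}  = complement {q,r,s}
  — 8 sets.
Iteration 4: closed — nothing new.

Therefore σ(ℰ) = { ∅, {r}, {p,t}, {q,s}, {p,r,t}, {q,r,s}, {p,q,s,t}, S } (|σ(ℰ)| = 8).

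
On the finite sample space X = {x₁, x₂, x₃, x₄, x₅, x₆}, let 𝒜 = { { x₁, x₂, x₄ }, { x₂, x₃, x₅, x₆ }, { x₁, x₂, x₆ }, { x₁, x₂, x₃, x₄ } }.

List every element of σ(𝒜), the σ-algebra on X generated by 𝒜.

Seed the family with 𝒜 together with ∅ and X: { {  }, { x₁, x₂, x₄ }, { x₁, x₂, x₆ }, { x₁, x₂, x₃, x₄ }, { x₂, x₃, x₅, x₆ }, X }.
Pass 1: +7 →
  { x₁, x₄ }  = complement { x₂, x₃, x₅, x₆ }
  { x₅, x₆ }  = complement { x₁, x₂, x₃, x₄ }
  { x₃, x₄, x₅ }  = complement { x₁, x₂, x₆ }
  { x₃, x₅, x₆ }  = complement { x₁, x₂, x₄ }
  { x₁, x₂, x₄, x₆ }  = { x₁, x₂, x₆ } ∪ { x₁, x₂, x₄ }
  { x₁, x₂, x₃, x₄, x₆ }  = { x₁, x₂, x₆ } ∪ { x₁, x₂, x₃, x₄ }
  { x₁, x₂, x₃, x₅, x₆ }  = { x₁, x₂, x₆ } ∪ { x₂, x₃, x₅, x₆ }
  |family| = 13
Pass 2: +11 →
  { x₄ }  = complement { x₁, x₂, x₃, x₅, x₆ }
  { x₅ }  = complement { x₁, x₂, x₃, x₄, x₆ }
  { x₃, x₅ }  = complement { x₁, x₂, x₄, x₆ }
  { x₁, x₂, x₅, x₆ }  = { x₅, x₆ } ∪ { x₁, x₂, x₆ }
  { x₁, x₃, x₄, x₅ }  = { x₃, x₄, x₅ } ∪ { x₁, x₄ }
  { x₁, x₄, x₅, x₆ }  = { x₅, x₆ } ∪ { x₁, x₄ }
  { x₃, x₄, x₅, x₆ }  = { x₃, x₄, x₅ } ∪ { x₅, x₆ }
  { x₁, x₂, x₃, x₄, x₅ }  = { x₃, x₄, x₅ } ∪ { x₁, x₂, x₄ }
  { x₁, x₂, x₄, x₅, x₆ }  = { x₁, x₂, x₄, x₆ } ∪ { x₅, x₆ }
  { x₁, x₃, x₄, x₅, x₆ }  = { x₁, x₄ } ∪ { x₃, x₅, x₆ }
  { x₂, x₃, x₄, x₅, x₆ }  = { x₃, x₄, x₅ } ∪ { x₂, x₃, x₅, x₆ }
  |family| = 24
Pass 3 adds 12:
  { x₁ }  = complement { x₂, x₃, x₄, x₅, x₆ }
  { x₂ }  = complement { x₁, x₃, x₄, x₅, x₆ }
  { x₃ }  = complement { x₁, x₂, x₄, x₅, x₆ }
  { x₆ }  = complement { x₁, x₂, x₃, x₄, x₅ }
  { x₁, x₂ }  = complement { x₃, x₄, x₅, x₆ }
  { x₂, x₃ }  = complement { x₁, x₄, x₅, x₆ }
  { x₂, x₆ }  = complement { x₁, x₃, x₄, x₅ }
  { x₃, x₄ }  = complement { x₁, x₂, x₅, x₆ }
  { x₄, x₅ }  = { x₅ } ∪ { x₄ }
  { x₁, x₄, x₅ }  = { x₁, x₄ } ∪ { x₅ }
  { x₄, x₅, x₆ }  = { x₅, x₆ } ∪ { x₄ }
  { x₁, x₂, x₄, x₅ }  = { x₁, x₂, x₄ } ∪ { x₅ }
  |family| = 36
Pass 4: 26 new —
  { x₁, x₃ }  = { x₁ } ∪ { x₃ }
  { x₁, x₅ }  = { x₁ } ∪ { x₅ }
  { x₁, x₆ }  = { x₁ } ∪ { x₆ }
  { x₂, x₄ }  = { x₂ } ∪ { x₄ }
  { x₂, x₅ }  = { x₂ } ∪ { x₅ }
  { x₃, x₆ }  = complement { x₁, x₂, x₄, x₅ }
  { x₄, x₆ }  = { x₆ } ∪ { x₄ }
  { x₁, x₂, x₃ }  = complement { x₄, x₅, x₆ }
  { x₁, x₂, x₅ }  = { x₁, x₂ } ∪ { x₅ }
  { x₁, x₃, x₄ }  = { x₃, x₄ } ∪ { x₁ }
  { x₁, x₃, x₅ }  = { x₁ } ∪ { x₃, x₅ }
  { x₁, x₄, x₆ }  = { x₆ } ∪ { x₁, x₄ }
  { x₁, x₅, x₆ }  = { x₅, x₆ } ∪ { x₁ }
  { x₂, x₃, x₄ }  = { x₃, x₄ } ∪ { x₂ }
  { x₂, x₃, x₅ }  = { x₂ } ∪ { x₃, x₅ }
  { x₂, x₃, x₆ }  = complement { x₁, x₄, x₅ }
  { x₂, x₄, x₅ }  = { x₂ } ∪ { x₄, x₅ }
  { x₂, x₄, x₆ }  = { x₂, x₆ } ∪ { x₄ }
  { x₂, x₅, x₆ }  = { x₅, x₆ } ∪ { x₂ }
  { x₃, x₄, x₆ }  = { x₃, x₄ } ∪ { x₆ }
  { x₁, x₂, x₃, x₅ }  = { x₁, x₂ } ∪ { x₃, x₅ }
  { x₁, x₂, x₃, x₆ }  = complement { x₄, x₅ }
  { x₁, x₃, x₅, x₆ }  = { x₁ } ∪ { x₃, x₅, x₆ }
  { x₂, x₃, x₄, x₅ }  = { x₃, x₄, x₅ } ∪ { x₂ }
  { x₂, x₃, x₄, x₆ }  = { x₃, x₄ } ∪ { x₂, x₆ }
  { x₂, x₄, x₅, x₆ }  = { x₂ } ∪ { x₄, x₅, x₆ }
  |family| = 62
Pass 5: +2 →
  { x₁, x₃, x₆ }  = complement { x₂, x₄, x₅ }
  { x₁, x₃, x₄, x₆ }  = complement { x₂, x₅ }
  |family| = 64
Pass 6: stable.

Therefore σ(𝒜) = { {  }, { x₁ }, { x₂ }, { x₃ }, { x₄ }, { x₅ }, { x₆ }, { x₁, x₂ }, { x₁, x₃ }, { x₁, x₄ }, { x₁, x₅ }, { x₁, x₆ }, { x₂, x₃ }, { x₂, x₄ }, { x₂, x₅ }, { x₂, x₆ }, { x₃, x₄ }, { x₃, x₅ }, { x₃, x₆ }, { x₄, x₅ }, { x₄, x₆ }, { x₅, x₆ }, { x₁, x₂, x₃ }, { x₁, x₂, x₄ }, { x₁, x₂, x₅ }, { x₁, x₂, x₆ }, { x₁, x₃, x₄ }, { x₁, x₃, x₅ }, { x₁, x₃, x₆ }, { x₁, x₄, x₅ }, { x₁, x₄, x₆ }, { x₁, x₅, x₆ }, { x₂, x₃, x₄ }, { x₂, x₃, x₅ }, { x₂, x₃, x₆ }, { x₂, x₄, x₅ }, { x₂, x₄, x₆ }, { x₂, x₅, x₆ }, { x₃, x₄, x₅ }, { x₃, x₄, x₆ }, { x₃, x₅, x₆ }, { x₄, x₅, x₆ }, { x₁, x₂, x₃, x₄ }, { x₁, x₂, x₃, x₅ }, { x₁, x₂, x₃, x₆ }, { x₁, x₂, x₄, x₅ }, { x₁, x₂, x₄, x₆ }, { x₁, x₂, x₅, x₆ }, { x₁, x₃, x₄, x₅ }, { x₁, x₃, x₄, x₆ }, { x₁, x₃, x₅, x₆ }, { x₁, x₄, x₅, x₆ }, { x₂, x₃, x₄, x₅ }, { x₂, x₃, x₄, x₆ }, { x₂, x₃, x₅, x₆ }, { x₂, x₄, x₅, x₆ }, { x₃, x₄, x₅, x₆ }, { x₁, x₂, x₃, x₄, x₅ }, { x₁, x₂, x₃, x₄, x₆ }, { x₁, x₂, x₃, x₅, x₆ }, { x₁, x₂, x₄, x₅, x₆ }, { x₁, x₃, x₄, x₅, x₆ }, { x₂, x₃, x₄, x₅, x₆ }, X } (|σ(𝒜)| = 64).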